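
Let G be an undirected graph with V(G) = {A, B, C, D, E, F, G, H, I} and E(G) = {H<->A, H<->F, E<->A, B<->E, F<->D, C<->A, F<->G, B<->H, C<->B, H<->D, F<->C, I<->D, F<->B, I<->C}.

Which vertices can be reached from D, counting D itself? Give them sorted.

A, B, C, D, E, F, G, H, I

Start at D.
Its neighbours: F, H, I.
Then their neighbours: A, B, C, G.
Then next layer: E.
Every vertex is now reached.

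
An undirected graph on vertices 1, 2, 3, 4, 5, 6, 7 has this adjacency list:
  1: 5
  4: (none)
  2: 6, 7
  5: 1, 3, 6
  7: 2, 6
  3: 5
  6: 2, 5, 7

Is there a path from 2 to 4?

No

Explore from 2.
Distance 1: reach 6, 7.
Distance 2: reach 5.
Distance 3: reach 1, 3.
The search is exhausted without reaching 4; it lies in a different component.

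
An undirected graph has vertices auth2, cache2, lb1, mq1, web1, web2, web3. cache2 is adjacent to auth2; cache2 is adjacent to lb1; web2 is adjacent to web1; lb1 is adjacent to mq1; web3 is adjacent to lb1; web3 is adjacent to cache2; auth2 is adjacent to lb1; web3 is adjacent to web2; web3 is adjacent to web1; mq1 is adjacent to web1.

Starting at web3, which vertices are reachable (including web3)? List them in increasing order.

Start at web3.
Its neighbours: cache2, lb1, web1, web2.
Then their neighbours: auth2, mq1.
Every vertex is now reached.

auth2, cache2, lb1, mq1, web1, web2, web3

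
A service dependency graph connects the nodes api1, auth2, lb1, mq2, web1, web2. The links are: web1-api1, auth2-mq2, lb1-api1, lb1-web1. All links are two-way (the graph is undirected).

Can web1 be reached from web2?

No

web2 has no edges, so nothing is reachable from it.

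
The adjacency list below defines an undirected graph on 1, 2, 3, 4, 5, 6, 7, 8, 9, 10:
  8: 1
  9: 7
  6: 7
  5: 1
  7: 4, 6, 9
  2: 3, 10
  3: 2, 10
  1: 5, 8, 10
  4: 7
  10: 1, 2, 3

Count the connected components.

From 1: component {1, 2, 3, 5, 8, 10}.
From 4: component {4, 6, 7, 9}.
That's 2 components.

2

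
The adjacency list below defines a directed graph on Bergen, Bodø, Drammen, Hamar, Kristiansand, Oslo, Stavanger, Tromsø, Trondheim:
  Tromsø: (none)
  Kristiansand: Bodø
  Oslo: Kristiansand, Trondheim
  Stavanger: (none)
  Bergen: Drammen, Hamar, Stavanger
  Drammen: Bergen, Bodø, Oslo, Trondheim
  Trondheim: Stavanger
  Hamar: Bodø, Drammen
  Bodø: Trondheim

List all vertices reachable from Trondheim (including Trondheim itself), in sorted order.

Start at Trondheim.
Its neighbours: Stavanger.
Nothing further is reachable.

Stavanger, Trondheim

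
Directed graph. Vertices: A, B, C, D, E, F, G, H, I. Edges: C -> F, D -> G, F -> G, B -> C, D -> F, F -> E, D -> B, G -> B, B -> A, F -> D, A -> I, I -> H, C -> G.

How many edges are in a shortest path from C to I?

Distance 0: C.
Distance 1: F, G.
Distance 2: B, D, E.
Distance 3: A.
Distance 4: I — contains I.

4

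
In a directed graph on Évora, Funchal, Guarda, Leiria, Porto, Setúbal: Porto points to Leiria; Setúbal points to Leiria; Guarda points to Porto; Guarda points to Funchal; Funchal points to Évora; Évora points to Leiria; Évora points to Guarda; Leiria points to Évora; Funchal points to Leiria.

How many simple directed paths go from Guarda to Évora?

Guarda→Funchal→Évora
Guarda→Funchal→Leiria→Évora
Guarda→Porto→Leiria→Évora

3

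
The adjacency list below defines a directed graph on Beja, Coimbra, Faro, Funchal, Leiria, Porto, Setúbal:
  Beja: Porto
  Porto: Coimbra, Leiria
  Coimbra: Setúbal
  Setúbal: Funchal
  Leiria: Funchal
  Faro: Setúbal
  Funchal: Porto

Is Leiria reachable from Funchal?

Explore from Funchal.
Distance 1: reach Porto.
Distance 2: reach Coimbra, Leiria.
Found Leiria.

Yes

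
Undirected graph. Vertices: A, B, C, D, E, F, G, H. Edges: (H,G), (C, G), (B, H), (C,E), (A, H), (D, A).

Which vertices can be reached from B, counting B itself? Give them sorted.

Start at B.
Its neighbours: H.
Then their neighbours: A, G.
Then next layer: C, D.
Then next layer: E.
Nothing further is reachable.

A, B, C, D, E, G, H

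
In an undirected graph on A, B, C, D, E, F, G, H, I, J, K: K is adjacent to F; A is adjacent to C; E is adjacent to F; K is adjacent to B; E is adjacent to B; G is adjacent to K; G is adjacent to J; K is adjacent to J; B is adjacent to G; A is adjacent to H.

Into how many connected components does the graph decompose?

4

From A: component {A, C, H}.
From B: component {B, E, F, G, J, K}.
From D: component {D}.
From I: component {I}.
That's 4 components.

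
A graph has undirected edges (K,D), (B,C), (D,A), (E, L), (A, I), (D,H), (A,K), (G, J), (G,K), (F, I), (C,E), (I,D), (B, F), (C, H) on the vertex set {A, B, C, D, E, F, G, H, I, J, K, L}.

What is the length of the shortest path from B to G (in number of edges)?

5

Distance 0: B.
Distance 1: C, F.
Distance 2: E, H, I.
Distance 3: A, D, L.
Distance 4: K.
Distance 5: G — contains G.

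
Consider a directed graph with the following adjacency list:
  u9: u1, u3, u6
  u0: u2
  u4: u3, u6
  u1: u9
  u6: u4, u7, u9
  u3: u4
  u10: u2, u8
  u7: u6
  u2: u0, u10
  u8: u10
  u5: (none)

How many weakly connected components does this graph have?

From u0: component {u0, u2, u8, u10}.
From u1: component {u1, u3, u4, u6, u7, u9}.
From u5: component {u5}.
That's 3 components.

3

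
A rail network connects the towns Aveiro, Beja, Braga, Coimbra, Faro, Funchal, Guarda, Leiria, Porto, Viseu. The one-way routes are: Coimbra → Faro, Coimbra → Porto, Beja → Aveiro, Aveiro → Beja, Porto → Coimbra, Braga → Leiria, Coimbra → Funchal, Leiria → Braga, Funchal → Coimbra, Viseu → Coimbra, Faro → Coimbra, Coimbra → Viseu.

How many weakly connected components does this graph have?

4

From Aveiro: component {Aveiro, Beja}.
From Braga: component {Braga, Leiria}.
From Coimbra: component {Coimbra, Faro, Funchal, Porto, Viseu}.
From Guarda: component {Guarda}.
That's 4 components.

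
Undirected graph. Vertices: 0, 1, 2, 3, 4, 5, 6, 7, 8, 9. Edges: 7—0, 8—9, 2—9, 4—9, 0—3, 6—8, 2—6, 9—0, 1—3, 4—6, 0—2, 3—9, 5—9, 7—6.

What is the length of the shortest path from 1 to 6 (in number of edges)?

4

Distance 0: 1.
Distance 1: 3.
Distance 2: 0, 9.
Distance 3: 2, 4, 5, 7, 8.
Distance 4: 6 — contains 6.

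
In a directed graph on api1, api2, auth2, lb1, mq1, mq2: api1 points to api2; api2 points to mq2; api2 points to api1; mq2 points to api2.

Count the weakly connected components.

4

From api1: component {api1, api2, mq2}.
From auth2: component {auth2}.
From lb1: component {lb1}.
From mq1: component {mq1}.
That's 4 components.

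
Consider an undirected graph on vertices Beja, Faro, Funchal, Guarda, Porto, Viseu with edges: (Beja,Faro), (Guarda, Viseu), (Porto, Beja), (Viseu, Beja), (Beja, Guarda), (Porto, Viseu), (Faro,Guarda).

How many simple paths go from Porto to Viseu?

Porto–Beja–Faro–Guarda–Viseu
Porto–Beja–Guarda–Viseu
Porto–Beja–Viseu
Porto–Viseu

4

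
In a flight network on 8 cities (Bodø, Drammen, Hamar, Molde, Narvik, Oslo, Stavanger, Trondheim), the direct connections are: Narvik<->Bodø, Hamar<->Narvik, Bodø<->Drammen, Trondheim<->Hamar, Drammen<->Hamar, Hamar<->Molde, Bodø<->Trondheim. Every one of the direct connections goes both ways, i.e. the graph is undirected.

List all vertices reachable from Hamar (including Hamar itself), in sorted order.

Bodø, Drammen, Hamar, Molde, Narvik, Trondheim

Start at Hamar.
Its neighbours: Drammen, Molde, Narvik, Trondheim.
Then their neighbours: Bodø.
Nothing further is reachable.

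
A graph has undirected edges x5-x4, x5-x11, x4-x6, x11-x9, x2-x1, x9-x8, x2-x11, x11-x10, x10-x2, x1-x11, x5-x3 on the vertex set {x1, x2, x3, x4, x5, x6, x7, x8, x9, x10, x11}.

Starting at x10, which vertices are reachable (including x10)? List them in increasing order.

Start at x10.
Its neighbours: x2, x11.
Then their neighbours: x1, x5, x9.
Then next layer: x3, x4, x8.
Then next layer: x6.
Nothing further is reachable.

x1, x2, x3, x4, x5, x6, x8, x9, x10, x11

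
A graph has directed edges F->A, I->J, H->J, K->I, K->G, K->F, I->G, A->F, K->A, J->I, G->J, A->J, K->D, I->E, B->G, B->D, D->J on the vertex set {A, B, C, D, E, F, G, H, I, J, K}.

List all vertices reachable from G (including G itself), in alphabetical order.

Start at G.
Its neighbours: J.
Then their neighbours: I.
Then next layer: E.
Nothing further is reachable.

E, G, I, J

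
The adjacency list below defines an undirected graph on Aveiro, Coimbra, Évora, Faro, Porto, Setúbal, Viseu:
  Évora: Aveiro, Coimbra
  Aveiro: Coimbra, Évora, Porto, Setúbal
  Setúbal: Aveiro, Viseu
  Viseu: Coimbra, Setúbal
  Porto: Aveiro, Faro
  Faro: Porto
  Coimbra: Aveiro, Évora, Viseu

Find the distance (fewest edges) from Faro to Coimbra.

Distance 0: Faro.
Distance 1: Porto.
Distance 2: Aveiro.
Distance 3: Coimbra, Évora, Setúbal — contains Coimbra.

3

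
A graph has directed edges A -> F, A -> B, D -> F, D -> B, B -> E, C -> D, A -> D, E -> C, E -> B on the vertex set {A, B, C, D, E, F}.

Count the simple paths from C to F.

C→D→F

1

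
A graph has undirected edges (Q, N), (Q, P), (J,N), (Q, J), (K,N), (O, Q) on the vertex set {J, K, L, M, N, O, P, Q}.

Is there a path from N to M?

Explore from N.
Distance 1: reach J, K, Q.
Distance 2: reach O, P.
The search is exhausted without reaching M; it lies in a different component.

No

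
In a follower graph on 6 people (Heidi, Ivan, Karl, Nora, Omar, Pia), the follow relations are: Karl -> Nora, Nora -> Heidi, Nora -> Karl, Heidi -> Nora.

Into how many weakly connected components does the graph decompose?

4

From Heidi: component {Heidi, Karl, Nora}.
From Ivan: component {Ivan}.
From Omar: component {Omar}.
From Pia: component {Pia}.
That's 4 components.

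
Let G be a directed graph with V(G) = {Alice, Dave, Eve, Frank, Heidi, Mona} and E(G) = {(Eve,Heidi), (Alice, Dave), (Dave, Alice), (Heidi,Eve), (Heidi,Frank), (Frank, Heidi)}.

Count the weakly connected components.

3

From Alice: component {Alice, Dave}.
From Eve: component {Eve, Frank, Heidi}.
From Mona: component {Mona}.
That's 3 components.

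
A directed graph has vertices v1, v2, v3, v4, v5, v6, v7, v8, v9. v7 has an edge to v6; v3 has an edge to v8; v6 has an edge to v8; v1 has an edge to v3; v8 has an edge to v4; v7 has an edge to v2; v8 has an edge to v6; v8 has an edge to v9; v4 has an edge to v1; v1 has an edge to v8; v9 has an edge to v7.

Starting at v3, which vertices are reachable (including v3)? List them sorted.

Start at v3.
Its neighbours: v8.
Then their neighbours: v4, v6, v9.
Then next layer: v1, v7.
Then next layer: v2.
Nothing further is reachable.

v1, v2, v3, v4, v6, v7, v8, v9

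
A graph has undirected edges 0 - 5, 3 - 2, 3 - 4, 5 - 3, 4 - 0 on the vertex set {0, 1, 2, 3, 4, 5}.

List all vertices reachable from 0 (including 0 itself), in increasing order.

0, 2, 3, 4, 5

Start at 0.
Its neighbours: 4, 5.
Then their neighbours: 3.
Then next layer: 2.
Nothing further is reachable.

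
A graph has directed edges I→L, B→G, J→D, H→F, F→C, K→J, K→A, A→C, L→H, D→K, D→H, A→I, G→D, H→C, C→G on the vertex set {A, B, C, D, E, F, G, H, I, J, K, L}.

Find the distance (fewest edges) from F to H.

4

Distance 0: F.
Distance 1: C.
Distance 2: G.
Distance 3: D.
Distance 4: H, K — contains H.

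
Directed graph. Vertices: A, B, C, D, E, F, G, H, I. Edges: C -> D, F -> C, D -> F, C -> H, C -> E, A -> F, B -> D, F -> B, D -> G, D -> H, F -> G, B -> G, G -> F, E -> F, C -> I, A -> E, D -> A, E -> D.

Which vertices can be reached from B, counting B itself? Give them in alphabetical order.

A, B, C, D, E, F, G, H, I

Start at B.
Its neighbours: D, G.
Then their neighbours: A, F, H.
Then next layer: C, E.
Then next layer: I.
Every vertex is now reached.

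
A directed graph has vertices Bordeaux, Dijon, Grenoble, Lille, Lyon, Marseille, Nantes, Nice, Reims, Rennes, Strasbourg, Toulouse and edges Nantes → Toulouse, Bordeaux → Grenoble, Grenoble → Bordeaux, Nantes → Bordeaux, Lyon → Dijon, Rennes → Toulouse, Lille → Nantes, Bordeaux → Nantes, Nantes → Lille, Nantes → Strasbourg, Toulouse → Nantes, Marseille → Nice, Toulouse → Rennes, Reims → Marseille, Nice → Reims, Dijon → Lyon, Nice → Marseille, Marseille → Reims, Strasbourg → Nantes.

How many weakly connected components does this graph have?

3

From Bordeaux: component {Bordeaux, Grenoble, Lille, Nantes, Rennes, Strasbourg, Toulouse}.
From Dijon: component {Dijon, Lyon}.
From Marseille: component {Marseille, Nice, Reims}.
That's 3 components.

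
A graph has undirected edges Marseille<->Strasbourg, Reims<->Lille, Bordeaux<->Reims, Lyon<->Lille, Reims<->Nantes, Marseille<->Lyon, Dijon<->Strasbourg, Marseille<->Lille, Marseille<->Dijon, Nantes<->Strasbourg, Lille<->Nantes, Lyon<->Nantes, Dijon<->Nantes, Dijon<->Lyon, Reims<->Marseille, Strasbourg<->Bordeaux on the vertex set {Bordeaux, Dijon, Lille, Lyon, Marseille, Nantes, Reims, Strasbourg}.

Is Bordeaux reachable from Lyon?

Explore from Lyon.
Distance 1: reach Dijon, Lille, Marseille, Nantes.
Distance 2: reach Reims, Strasbourg.
Distance 3: reach Bordeaux.
Found Bordeaux.

Yes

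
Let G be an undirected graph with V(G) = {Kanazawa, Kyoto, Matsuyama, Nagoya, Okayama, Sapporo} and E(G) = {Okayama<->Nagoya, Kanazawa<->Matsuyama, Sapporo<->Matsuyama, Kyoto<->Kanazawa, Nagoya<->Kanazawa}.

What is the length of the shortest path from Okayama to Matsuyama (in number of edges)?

Distance 0: Okayama.
Distance 1: Nagoya.
Distance 2: Kanazawa.
Distance 3: Kyoto, Matsuyama — contains Matsuyama.

3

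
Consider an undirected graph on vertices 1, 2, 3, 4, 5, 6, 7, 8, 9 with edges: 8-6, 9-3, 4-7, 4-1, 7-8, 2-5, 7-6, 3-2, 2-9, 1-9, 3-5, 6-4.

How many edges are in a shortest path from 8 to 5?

Distance 0: 8.
Distance 1: 6, 7.
Distance 2: 4.
Distance 3: 1.
Distance 4: 9.
Distance 5: 2, 3.
Distance 6: 5 — contains 5.

6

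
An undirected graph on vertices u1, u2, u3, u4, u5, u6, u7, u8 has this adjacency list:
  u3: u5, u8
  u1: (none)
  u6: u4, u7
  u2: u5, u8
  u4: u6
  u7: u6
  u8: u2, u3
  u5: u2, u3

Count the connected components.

From u1: component {u1}.
From u2: component {u2, u3, u5, u8}.
From u4: component {u4, u6, u7}.
That's 3 components.

3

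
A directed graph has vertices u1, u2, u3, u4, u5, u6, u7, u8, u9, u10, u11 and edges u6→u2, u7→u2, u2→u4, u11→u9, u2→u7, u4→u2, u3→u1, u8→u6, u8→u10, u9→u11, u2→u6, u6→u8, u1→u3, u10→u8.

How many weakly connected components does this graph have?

4

From u1: component {u1, u3}.
From u2: component {u2, u4, u6, u7, u8, u10}.
From u5: component {u5}.
From u9: component {u9, u11}.
That's 4 components.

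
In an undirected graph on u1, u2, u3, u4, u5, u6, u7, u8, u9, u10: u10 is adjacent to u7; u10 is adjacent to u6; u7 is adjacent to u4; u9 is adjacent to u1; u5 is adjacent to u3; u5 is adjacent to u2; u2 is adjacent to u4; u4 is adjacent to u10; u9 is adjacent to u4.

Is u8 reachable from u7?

Explore from u7.
Distance 1: reach u4, u10.
Distance 2: reach u2, u6, u9.
Distance 3: reach u1, u5.
Distance 4: reach u3.
The search is exhausted without reaching u8; it lies in a different component.

No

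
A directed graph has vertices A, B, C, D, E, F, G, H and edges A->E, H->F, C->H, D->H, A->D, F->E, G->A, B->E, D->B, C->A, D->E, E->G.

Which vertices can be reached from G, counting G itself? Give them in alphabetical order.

Start at G.
Its neighbours: A.
Then their neighbours: D, E.
Then next layer: B, H.
Then next layer: F.
Nothing further is reachable.

A, B, D, E, F, G, H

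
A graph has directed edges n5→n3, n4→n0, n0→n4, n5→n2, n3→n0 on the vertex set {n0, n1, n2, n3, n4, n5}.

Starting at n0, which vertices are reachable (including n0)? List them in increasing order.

n0, n4

Start at n0.
Its neighbours: n4.
Nothing further is reachable.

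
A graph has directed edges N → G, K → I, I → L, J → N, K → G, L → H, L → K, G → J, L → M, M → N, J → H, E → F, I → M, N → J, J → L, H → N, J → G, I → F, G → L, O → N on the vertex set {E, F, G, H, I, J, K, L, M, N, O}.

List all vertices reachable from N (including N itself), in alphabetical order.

Start at N.
Its neighbours: G, J.
Then their neighbours: H, L.
Then next layer: K, M.
Then next layer: I.
Then next layer: F.
Nothing further is reachable.

F, G, H, I, J, K, L, M, N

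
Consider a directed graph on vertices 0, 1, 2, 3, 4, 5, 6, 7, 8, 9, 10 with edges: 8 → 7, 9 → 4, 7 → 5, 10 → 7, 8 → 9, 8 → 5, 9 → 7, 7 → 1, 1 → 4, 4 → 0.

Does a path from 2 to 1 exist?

2 has no outgoing edges, so nothing is reachable from it.

No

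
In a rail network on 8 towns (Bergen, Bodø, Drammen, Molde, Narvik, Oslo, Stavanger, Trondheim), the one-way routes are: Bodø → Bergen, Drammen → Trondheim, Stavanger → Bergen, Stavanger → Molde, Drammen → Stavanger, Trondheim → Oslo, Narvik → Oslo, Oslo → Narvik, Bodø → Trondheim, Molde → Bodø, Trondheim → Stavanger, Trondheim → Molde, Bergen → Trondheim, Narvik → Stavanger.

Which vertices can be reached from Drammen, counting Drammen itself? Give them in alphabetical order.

Start at Drammen.
Its neighbours: Stavanger, Trondheim.
Then their neighbours: Bergen, Molde, Oslo.
Then next layer: Bodø, Narvik.
Every vertex is now reached.

Bergen, Bodø, Drammen, Molde, Narvik, Oslo, Stavanger, Trondheim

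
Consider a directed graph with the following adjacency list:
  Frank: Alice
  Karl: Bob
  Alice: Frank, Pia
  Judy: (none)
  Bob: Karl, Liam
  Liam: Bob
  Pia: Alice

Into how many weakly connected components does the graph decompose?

3

From Alice: component {Alice, Frank, Pia}.
From Bob: component {Bob, Karl, Liam}.
From Judy: component {Judy}.
That's 3 components.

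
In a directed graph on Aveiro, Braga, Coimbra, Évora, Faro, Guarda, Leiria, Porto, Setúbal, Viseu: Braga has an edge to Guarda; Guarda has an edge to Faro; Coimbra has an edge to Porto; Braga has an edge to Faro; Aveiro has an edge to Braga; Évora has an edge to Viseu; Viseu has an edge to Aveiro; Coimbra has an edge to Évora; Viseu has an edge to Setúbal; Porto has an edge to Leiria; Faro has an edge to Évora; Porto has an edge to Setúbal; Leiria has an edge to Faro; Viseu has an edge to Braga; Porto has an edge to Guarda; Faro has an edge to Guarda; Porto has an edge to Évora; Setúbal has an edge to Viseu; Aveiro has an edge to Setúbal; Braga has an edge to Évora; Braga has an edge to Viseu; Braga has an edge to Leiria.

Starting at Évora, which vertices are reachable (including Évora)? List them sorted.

Aveiro, Braga, Évora, Faro, Guarda, Leiria, Setúbal, Viseu

Start at Évora.
Its neighbours: Viseu.
Then their neighbours: Aveiro, Braga, Setúbal.
Then next layer: Faro, Guarda, Leiria.
Nothing further is reachable.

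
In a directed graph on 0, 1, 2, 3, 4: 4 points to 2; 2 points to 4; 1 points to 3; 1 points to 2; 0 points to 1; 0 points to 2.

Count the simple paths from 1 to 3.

1→3

1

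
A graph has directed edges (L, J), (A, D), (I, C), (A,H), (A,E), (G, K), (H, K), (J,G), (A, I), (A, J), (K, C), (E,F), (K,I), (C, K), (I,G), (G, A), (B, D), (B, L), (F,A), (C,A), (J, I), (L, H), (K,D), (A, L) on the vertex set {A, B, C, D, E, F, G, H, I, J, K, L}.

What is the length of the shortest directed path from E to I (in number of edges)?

3

Distance 0: E.
Distance 1: F.
Distance 2: A.
Distance 3: D, H, I, J, L — contains I.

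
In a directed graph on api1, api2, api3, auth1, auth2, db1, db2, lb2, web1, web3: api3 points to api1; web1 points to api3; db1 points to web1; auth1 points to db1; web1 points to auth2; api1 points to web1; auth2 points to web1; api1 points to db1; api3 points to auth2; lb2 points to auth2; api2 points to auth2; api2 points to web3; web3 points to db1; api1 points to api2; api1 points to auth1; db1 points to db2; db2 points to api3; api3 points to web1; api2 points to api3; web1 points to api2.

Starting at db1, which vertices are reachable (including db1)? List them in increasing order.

Start at db1.
Its neighbours: db2, web1.
Then their neighbours: api2, api3, auth2.
Then next layer: api1, web3.
Then next layer: auth1.
Nothing further is reachable.

api1, api2, api3, auth1, auth2, db1, db2, web1, web3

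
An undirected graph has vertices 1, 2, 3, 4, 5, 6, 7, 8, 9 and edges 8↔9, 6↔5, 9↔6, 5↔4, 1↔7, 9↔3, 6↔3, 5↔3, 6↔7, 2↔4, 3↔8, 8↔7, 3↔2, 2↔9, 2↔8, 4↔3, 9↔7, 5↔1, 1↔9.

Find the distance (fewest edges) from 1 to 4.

Distance 0: 1.
Distance 1: 5, 7, 9.
Distance 2: 2, 3, 4, 6, 8 — contains 4.

2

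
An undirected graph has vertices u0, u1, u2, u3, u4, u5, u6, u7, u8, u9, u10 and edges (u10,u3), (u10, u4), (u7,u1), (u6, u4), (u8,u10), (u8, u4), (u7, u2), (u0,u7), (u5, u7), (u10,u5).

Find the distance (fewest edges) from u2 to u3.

4

Distance 0: u2.
Distance 1: u7.
Distance 2: u0, u1, u5.
Distance 3: u10.
Distance 4: u3, u4, u8 — contains u3.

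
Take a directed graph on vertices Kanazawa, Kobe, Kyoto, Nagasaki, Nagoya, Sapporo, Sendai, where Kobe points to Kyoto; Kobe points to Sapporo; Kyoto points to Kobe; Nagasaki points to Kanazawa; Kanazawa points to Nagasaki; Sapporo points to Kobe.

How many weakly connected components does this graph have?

4

From Kanazawa: component {Kanazawa, Nagasaki}.
From Kobe: component {Kobe, Kyoto, Sapporo}.
From Nagoya: component {Nagoya}.
From Sendai: component {Sendai}.
That's 4 components.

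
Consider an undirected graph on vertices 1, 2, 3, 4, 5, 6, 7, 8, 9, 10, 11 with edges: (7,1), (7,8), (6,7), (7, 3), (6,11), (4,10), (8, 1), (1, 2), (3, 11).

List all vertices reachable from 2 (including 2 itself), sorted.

1, 2, 3, 6, 7, 8, 11

Start at 2.
Its neighbours: 1.
Then their neighbours: 7, 8.
Then next layer: 3, 6.
Then next layer: 11.
Nothing further is reachable.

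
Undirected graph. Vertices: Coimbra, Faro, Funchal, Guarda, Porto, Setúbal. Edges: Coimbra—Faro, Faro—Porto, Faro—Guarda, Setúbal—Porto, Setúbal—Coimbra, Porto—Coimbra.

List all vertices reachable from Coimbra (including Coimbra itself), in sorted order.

Start at Coimbra.
Its neighbours: Faro, Porto, Setúbal.
Then their neighbours: Guarda.
Nothing further is reachable.

Coimbra, Faro, Guarda, Porto, Setúbal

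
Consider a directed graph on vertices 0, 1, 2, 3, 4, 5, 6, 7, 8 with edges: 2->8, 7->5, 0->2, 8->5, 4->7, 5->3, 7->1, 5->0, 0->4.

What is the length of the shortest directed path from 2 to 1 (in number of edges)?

6

Distance 0: 2.
Distance 1: 8.
Distance 2: 5.
Distance 3: 0, 3.
Distance 4: 4.
Distance 5: 7.
Distance 6: 1 — contains 1.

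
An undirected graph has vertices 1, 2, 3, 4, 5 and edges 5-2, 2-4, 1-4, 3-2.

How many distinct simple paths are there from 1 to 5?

1–4–2–5

1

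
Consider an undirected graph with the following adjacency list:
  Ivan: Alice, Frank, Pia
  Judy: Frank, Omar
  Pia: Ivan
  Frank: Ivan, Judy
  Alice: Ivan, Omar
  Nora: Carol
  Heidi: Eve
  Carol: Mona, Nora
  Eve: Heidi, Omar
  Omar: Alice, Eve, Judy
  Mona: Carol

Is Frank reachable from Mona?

No

Explore from Mona.
Distance 1: reach Carol.
Distance 2: reach Nora.
The search is exhausted without reaching Frank; it lies in a different component.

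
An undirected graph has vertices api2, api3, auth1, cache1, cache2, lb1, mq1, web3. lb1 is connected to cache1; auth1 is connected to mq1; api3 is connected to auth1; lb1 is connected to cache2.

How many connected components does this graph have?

From api2: component {api2}.
From api3: component {api3, auth1, mq1}.
From cache1: component {cache1, cache2, lb1}.
From web3: component {web3}.
That's 4 components.

4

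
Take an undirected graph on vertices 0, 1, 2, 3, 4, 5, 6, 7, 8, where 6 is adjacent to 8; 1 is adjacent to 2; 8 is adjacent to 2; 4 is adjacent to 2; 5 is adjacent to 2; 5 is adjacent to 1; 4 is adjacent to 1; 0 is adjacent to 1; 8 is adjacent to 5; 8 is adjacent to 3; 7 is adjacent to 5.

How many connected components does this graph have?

From 0: component {0, 1, 2, 3, 4, 5, 6, 7, 8}.
That's 1 component.

1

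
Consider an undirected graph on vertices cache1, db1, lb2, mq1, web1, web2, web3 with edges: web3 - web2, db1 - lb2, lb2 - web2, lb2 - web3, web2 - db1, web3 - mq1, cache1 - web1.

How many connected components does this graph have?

2

From cache1: component {cache1, web1}.
From db1: component {db1, lb2, mq1, web2, web3}.
That's 2 components.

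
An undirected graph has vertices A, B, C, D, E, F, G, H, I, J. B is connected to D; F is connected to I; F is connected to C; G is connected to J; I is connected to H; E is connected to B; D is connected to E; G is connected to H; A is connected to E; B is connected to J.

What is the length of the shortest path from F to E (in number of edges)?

Distance 0: F.
Distance 1: C, I.
Distance 2: H.
Distance 3: G.
Distance 4: J.
Distance 5: B.
Distance 6: D, E — contains E.

6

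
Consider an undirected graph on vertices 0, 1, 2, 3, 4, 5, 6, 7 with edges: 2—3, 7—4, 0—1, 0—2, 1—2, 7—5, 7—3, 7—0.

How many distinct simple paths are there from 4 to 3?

4–7–0–1–2–3
4–7–0–2–3
4–7–3

3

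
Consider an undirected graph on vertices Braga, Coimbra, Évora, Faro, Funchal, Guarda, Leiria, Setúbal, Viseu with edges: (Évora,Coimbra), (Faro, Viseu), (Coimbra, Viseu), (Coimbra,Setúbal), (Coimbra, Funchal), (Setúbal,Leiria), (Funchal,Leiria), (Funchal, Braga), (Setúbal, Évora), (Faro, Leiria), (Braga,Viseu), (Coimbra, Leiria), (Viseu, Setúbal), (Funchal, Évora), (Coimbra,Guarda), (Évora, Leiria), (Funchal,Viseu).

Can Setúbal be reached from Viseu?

Explore from Viseu.
Distance 1: reach Braga, Coimbra, Faro, Funchal, Setúbal.
Found Setúbal.

Yes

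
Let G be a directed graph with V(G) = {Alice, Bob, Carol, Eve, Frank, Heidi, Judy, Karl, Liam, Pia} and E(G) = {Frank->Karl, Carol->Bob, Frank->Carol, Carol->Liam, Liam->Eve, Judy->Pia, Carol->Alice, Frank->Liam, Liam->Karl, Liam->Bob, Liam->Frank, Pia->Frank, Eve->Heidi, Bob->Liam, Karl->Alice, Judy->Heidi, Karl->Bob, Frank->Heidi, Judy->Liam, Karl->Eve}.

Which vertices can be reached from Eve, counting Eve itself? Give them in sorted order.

Start at Eve.
Its neighbours: Heidi.
Nothing further is reachable.

Eve, Heidi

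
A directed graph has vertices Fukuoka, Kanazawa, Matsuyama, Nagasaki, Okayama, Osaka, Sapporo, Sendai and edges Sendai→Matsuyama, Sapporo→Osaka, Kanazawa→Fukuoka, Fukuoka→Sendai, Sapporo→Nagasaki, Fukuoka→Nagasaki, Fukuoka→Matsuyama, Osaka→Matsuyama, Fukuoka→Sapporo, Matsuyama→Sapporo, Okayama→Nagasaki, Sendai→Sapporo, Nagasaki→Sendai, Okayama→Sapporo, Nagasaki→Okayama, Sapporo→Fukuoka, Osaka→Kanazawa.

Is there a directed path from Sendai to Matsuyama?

Explore from Sendai.
Distance 1: reach Matsuyama, Sapporo.
Found Matsuyama.

Yes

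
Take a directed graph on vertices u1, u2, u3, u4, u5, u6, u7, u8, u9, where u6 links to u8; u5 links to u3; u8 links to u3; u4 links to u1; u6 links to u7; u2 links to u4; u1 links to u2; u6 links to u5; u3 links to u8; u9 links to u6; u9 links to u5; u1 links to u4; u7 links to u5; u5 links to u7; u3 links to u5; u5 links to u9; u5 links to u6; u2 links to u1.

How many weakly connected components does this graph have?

From u1: component {u1, u2, u4}.
From u3: component {u3, u5, u6, u7, u8, u9}.
That's 2 components.

2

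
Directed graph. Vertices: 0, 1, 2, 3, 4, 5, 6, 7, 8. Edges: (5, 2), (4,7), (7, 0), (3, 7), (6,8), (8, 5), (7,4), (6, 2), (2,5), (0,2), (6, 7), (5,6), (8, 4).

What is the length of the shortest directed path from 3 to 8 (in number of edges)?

6

Distance 0: 3.
Distance 1: 7.
Distance 2: 0, 4.
Distance 3: 2.
Distance 4: 5.
Distance 5: 6.
Distance 6: 8 — contains 8.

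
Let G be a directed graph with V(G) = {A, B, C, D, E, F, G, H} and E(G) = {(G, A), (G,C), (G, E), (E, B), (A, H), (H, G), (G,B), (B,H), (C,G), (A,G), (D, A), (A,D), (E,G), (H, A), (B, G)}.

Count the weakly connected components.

2

From A: component {A, B, C, D, E, G, H}.
From F: component {F}.
That's 2 components.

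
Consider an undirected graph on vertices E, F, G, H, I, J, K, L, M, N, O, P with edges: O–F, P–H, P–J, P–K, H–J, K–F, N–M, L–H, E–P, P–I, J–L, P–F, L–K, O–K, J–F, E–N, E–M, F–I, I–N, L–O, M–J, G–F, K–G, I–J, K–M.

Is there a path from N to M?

Explore from N.
Distance 1: reach E, I, M.
Found M.

Yes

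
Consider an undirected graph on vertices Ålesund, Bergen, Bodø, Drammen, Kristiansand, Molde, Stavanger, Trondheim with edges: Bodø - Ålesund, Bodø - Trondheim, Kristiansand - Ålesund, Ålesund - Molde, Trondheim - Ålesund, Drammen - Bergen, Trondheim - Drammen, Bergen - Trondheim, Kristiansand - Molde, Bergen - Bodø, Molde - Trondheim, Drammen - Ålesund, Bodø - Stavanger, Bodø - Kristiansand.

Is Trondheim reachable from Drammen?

Explore from Drammen.
Distance 1: reach Ålesund, Bergen, Trondheim.
Found Trondheim.

Yes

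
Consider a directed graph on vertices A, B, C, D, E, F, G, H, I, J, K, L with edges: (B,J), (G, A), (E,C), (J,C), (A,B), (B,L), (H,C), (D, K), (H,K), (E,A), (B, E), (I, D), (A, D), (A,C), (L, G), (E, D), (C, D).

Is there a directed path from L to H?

Explore from L.
Distance 1: reach G.
Distance 2: reach A.
Distance 3: reach B, C, D.
Distance 4: reach E, J, K.
The search from L is exhausted; no directed path reaches H.

No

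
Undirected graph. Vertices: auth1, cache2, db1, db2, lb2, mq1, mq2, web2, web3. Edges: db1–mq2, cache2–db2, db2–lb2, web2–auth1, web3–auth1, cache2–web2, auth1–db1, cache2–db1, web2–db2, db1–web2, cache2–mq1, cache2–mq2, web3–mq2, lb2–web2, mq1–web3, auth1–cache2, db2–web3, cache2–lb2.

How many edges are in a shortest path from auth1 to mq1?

Distance 0: auth1.
Distance 1: cache2, db1, web2, web3.
Distance 2: db2, lb2, mq1, mq2 — contains mq1.

2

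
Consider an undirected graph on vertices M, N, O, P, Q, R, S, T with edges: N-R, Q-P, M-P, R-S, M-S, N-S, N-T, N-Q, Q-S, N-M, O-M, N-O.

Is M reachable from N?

Yes

Explore from N.
Distance 1: reach M, O, Q, R, S, T.
Found M.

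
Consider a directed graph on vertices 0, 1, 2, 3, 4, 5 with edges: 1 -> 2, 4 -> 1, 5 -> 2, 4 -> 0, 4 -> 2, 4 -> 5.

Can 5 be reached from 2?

No

2 has no outgoing edges, so nothing is reachable from it.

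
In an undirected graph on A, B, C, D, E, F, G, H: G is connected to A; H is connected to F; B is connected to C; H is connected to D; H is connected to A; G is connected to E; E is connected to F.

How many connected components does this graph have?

From A: component {A, D, E, F, G, H}.
From B: component {B, C}.
That's 2 components.

2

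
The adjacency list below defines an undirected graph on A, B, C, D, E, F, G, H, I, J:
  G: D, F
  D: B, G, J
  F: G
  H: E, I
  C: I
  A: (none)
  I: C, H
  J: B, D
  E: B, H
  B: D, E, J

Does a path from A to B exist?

A has no edges, so nothing is reachable from it.

No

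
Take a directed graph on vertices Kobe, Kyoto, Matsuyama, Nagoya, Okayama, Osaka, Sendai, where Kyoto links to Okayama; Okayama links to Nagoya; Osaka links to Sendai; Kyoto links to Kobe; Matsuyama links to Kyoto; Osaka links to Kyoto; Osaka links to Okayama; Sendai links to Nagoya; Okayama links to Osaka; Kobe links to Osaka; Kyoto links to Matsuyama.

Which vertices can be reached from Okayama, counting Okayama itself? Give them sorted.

Kobe, Kyoto, Matsuyama, Nagoya, Okayama, Osaka, Sendai

Start at Okayama.
Its neighbours: Nagoya, Osaka.
Then their neighbours: Kyoto, Sendai.
Then next layer: Kobe, Matsuyama.
Every vertex is now reached.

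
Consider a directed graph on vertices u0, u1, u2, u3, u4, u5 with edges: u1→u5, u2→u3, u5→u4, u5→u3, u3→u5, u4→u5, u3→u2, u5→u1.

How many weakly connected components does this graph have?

From u0: component {u0}.
From u1: component {u1, u2, u3, u4, u5}.
That's 2 components.

2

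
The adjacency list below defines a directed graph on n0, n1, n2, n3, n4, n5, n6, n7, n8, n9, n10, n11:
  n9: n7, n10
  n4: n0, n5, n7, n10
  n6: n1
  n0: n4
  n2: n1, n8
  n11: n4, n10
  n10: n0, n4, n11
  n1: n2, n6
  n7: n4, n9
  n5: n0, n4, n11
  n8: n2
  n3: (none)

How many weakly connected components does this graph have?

3

From n0: component {n0, n4, n5, n7, n9, n10, n11}.
From n1: component {n1, n2, n6, n8}.
From n3: component {n3}.
That's 3 components.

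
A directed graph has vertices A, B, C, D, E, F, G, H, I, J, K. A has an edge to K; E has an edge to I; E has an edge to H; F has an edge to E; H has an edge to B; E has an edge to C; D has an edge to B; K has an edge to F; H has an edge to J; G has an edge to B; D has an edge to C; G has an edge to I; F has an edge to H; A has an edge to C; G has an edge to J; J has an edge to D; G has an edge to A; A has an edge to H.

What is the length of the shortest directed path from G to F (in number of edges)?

3

Distance 0: G.
Distance 1: A, B, I, J.
Distance 2: C, D, H, K.
Distance 3: F — contains F.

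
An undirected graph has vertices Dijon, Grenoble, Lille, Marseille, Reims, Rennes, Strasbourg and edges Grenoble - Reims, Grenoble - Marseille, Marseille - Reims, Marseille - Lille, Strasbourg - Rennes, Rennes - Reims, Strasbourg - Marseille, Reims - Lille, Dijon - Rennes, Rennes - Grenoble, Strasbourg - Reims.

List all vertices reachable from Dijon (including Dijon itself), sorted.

Dijon, Grenoble, Lille, Marseille, Reims, Rennes, Strasbourg

Start at Dijon.
Its neighbours: Rennes.
Then their neighbours: Grenoble, Reims, Strasbourg.
Then next layer: Lille, Marseille.
Every vertex is now reached.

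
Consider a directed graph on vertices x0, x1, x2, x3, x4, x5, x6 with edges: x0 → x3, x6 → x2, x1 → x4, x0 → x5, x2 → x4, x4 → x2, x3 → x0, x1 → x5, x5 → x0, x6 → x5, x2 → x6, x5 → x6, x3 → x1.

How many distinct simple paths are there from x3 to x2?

3

x3→x0→x5→x6→x2
x3→x1→x4→x2
x3→x1→x5→x6→x2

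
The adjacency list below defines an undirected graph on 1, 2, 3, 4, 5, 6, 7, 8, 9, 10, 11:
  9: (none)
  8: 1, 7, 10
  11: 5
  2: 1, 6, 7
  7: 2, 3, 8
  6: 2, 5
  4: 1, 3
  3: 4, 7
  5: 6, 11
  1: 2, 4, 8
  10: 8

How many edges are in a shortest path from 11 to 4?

5

Distance 0: 11.
Distance 1: 5.
Distance 2: 6.
Distance 3: 2.
Distance 4: 1, 7.
Distance 5: 3, 4, 8 — contains 4.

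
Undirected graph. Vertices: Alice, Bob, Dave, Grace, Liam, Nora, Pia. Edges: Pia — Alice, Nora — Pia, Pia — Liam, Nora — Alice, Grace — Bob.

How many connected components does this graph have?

3

From Alice: component {Alice, Liam, Nora, Pia}.
From Bob: component {Bob, Grace}.
From Dave: component {Dave}.
That's 3 components.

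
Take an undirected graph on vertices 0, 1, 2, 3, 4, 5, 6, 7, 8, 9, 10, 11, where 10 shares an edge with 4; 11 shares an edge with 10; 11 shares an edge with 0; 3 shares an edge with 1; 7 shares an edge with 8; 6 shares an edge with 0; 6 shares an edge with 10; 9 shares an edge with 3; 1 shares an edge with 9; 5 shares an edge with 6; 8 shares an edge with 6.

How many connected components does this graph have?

3

From 0: component {0, 4, 5, 6, 7, 8, 10, 11}.
From 1: component {1, 3, 9}.
From 2: component {2}.
That's 3 components.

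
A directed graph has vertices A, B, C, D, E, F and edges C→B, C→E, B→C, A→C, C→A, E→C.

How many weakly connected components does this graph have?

3

From A: component {A, B, C, E}.
From D: component {D}.
From F: component {F}.
That's 3 components.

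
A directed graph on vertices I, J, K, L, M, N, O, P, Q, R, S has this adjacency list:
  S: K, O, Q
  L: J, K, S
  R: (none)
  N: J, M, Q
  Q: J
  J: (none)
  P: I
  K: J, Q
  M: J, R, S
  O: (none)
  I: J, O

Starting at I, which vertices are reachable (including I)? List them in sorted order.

I, J, O

Start at I.
Its neighbours: J, O.
Nothing further is reachable.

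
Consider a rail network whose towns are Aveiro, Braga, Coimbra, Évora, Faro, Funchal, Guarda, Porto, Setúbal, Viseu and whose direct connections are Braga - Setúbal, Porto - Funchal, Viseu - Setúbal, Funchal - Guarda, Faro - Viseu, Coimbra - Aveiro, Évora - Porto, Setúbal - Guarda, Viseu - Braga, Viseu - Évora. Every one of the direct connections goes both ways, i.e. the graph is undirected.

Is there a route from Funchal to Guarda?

Yes

Explore from Funchal.
Distance 1: reach Guarda, Porto.
Found Guarda.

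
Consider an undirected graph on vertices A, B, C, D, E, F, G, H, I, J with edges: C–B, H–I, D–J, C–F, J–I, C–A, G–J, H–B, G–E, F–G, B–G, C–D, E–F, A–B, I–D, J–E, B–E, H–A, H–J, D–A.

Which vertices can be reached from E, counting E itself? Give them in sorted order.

Start at E.
Its neighbours: B, F, G, J.
Then their neighbours: A, C, D, H, I.
Every vertex is now reached.

A, B, C, D, E, F, G, H, I, J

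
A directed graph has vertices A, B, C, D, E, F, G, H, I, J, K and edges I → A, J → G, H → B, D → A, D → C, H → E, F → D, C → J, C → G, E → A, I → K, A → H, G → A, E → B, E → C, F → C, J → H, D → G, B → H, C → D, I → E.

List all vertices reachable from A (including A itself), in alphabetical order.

A, B, C, D, E, G, H, J

Start at A.
Its neighbours: H.
Then their neighbours: B, E.
Then next layer: C.
Then next layer: D, G, J.
Nothing further is reachable.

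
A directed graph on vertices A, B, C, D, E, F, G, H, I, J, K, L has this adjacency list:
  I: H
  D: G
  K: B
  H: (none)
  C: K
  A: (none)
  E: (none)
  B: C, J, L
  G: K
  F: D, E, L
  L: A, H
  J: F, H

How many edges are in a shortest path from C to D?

5

Distance 0: C.
Distance 1: K.
Distance 2: B.
Distance 3: J, L.
Distance 4: A, F, H.
Distance 5: D, E — contains D.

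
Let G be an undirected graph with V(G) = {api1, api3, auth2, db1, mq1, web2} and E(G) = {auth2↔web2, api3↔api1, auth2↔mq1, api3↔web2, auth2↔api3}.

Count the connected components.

2

From api1: component {api1, api3, auth2, mq1, web2}.
From db1: component {db1}.
That's 2 components.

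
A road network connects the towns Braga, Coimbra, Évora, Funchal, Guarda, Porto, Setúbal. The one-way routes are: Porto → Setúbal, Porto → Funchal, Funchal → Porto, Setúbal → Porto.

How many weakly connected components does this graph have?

From Braga: component {Braga}.
From Coimbra: component {Coimbra}.
From Évora: component {Évora}.
From Funchal: component {Funchal, Porto, Setúbal}.
From Guarda: component {Guarda}.
That's 5 components.

5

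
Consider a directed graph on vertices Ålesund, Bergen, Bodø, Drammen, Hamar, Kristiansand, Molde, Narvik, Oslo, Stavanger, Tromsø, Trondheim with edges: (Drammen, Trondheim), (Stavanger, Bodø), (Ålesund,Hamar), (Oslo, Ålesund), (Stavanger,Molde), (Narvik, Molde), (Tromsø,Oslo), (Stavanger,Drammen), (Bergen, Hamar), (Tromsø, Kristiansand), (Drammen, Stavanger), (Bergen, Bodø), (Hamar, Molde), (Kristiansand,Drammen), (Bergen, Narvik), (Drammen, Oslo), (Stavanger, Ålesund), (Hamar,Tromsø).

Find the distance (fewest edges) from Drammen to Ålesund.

2

Distance 0: Drammen.
Distance 1: Oslo, Stavanger, Trondheim.
Distance 2: Ålesund, Bodø, Molde — contains Ålesund.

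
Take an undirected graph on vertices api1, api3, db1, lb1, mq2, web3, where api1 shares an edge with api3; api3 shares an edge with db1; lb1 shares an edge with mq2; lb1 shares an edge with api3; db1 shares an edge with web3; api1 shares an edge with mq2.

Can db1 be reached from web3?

Yes

Explore from web3.
Distance 1: reach db1.
Found db1.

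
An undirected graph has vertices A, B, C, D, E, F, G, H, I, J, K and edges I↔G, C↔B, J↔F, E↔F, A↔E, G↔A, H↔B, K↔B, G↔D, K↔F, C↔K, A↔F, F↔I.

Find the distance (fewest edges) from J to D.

4

Distance 0: J.
Distance 1: F.
Distance 2: A, E, I, K.
Distance 3: B, C, G.
Distance 4: D, H — contains D.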